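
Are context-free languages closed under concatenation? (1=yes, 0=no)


CFL closure properties:
  Closed under: union, concatenation, Kleene star
  NOT closed under: intersection, complement
Operation 'concatenation' is in closed list -> Yes (closed)

1


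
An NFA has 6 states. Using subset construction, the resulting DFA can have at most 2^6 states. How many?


NFA has 6 states
Subset construction: each DFA state = subset of NFA states
Maximum subsets = 2^6
2^6 = 64

64


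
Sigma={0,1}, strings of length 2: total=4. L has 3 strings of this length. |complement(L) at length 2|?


Alphabet: {0,1}
String length: 2
Total strings of length 2 = 2^2 = 4
Strings in L = 3
Complement = total - |L|
= 4 - 3
= 1

1


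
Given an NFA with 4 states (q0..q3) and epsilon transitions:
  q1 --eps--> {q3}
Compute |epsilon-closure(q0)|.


Starting from q0
Initialize closure = {q0}
q0 has no outgoing epsilon transitions -> nothing to add
Final closure: {q0}
Size = 1

1


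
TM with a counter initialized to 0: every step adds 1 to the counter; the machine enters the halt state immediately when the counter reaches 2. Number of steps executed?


Counter starts at 0. Counting sequence:
  Step 1: counter = 1
  Step 2: counter = 2
Counter reached 2 -> halt
Total steps = 2

2


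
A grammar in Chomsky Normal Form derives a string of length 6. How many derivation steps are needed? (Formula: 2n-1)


Chomsky Normal Form derivation:
String length n = 6
Each step either:
  - Splits a nonterminal into two (n-1 such steps)
  - Converts a nonterminal to terminal (n such steps)
Total = (n-1) + n = 2n - 1
= 2(6) - 1
= 12 - 1
= 11

11


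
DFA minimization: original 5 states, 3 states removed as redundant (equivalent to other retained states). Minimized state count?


Original DFA: 5 states
Redundant states removed: 3
Minimized states = original - removed
= 5 - 3
= 2

2


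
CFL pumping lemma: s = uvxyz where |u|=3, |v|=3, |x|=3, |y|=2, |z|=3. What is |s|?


|s| = |u| + |v| + |x| + |y| + |z|
= 3 + 3 + 3 + 2 + 3
= 6 + 3 + 5
= 9 + 5
= 14

14


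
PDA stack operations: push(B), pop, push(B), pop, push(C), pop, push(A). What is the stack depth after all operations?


Tracing stack operations:
  push(B) -> stack = [B], depth=1
  pop -> removed B, stack = [], depth=0
  push(B) -> stack = [B], depth=1
  pop -> removed B, stack = [], depth=0
  push(C) -> stack = [C], depth=1
  pop -> removed C, stack = [], depth=0
  push(A) -> stack = [A], depth=1
Final depth = 1

1


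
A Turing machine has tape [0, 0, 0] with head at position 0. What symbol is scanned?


Tape: [0, 0, 0]
Positions: 0 1 2
Values:    0 0 0
Head at position 0
tape[0] = 0

0


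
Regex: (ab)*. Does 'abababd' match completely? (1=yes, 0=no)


Pattern: (ab)*
String: 'abababd'
Pattern requires: zero or more repetitions of 'ab'
Length 7 is odd -> cannot be (ab)* -> no match
Result: 0

0


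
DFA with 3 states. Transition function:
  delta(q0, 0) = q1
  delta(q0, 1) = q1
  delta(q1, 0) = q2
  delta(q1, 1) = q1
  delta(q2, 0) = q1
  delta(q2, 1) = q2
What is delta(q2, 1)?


Looking up transition function:
delta(q2, 1) in the table
Row: q2, Column: 1
Result: q2

q2


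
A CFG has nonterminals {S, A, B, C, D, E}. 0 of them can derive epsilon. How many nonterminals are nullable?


Nonterminals: {S, A, B, C, D, E}
A nonterminal is nullable if it can derive epsilon
Counting nullable nonterminals: 0
Total nullable = 0

0


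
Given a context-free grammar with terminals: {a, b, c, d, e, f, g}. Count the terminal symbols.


Terminal symbols: a, b, c, d, e, f, g
Counting each: a (#1), b (#2), c (#3), d (#4), e (#5), f (#6), g (#7)
Total = 7

7


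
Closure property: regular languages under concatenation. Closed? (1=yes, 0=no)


Regular languages are closed under:
- Union (DFA product construction)
- Intersection (DFA product construction)
- Complement (swap accept/reject states)
- Concatenation (NFA construction)
- Kleene star (NFA construction)
concatenation is in this list
Therefore: closed

1


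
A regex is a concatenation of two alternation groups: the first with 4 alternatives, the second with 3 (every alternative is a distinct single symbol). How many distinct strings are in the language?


First group: 4 alternatives
Second group: 3 alternatives
Concatenation: each choice from group 1 pairs with each from group 2
Total = 4 x 3 = 12

12


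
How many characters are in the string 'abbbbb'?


String: 'abbbbb'
Counting characters:
  'a' appears 1 time(s)
  'b' appears 5 time(s)
Total length = 1 + 5 = 6

6


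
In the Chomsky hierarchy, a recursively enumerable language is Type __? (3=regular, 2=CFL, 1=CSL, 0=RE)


Chomsky hierarchy levels:
  Type 3: Regular (DFA/NFA/regex)
  Type 2: Context-free (PDA)
  Type 1: Context-sensitive
  Type 0: Recursively enumerable (TM)
'recursively enumerable' corresponds to Type 0

0


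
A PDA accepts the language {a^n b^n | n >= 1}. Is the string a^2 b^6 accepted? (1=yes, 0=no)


Language requires equal numbers of a's and b's
PDA pushes for each 'a', pops for each 'b'
Number of a's = 2
Number of b's = 6
2 != 6 -> Reject

0


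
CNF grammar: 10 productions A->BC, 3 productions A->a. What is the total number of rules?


CNF allows two rule forms:
  A -> BC (binary): 10 rules
  A -> a (terminal): 3 rules
Total = 10 + 3 = 13

13


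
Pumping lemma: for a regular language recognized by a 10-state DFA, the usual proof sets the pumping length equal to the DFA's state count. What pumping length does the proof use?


Pumping lemma for regular languages (standard proof):
Take p = |Q|, the number of DFA states.
Any string of length >= |Q| passes through |Q|+1 states while reading its first |Q| symbols,
so by pigeonhole some state repeats, giving the loop that can be pumped.
Here |Q| = 10
Therefore the proof uses p = 10

10


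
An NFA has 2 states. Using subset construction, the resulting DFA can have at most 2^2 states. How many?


NFA has 2 states
Subset construction: each DFA state = subset of NFA states
Maximum subsets = 2^2
2^2 = 4

4


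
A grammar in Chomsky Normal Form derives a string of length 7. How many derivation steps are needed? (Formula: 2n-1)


Chomsky Normal Form derivation:
String length n = 7
Each step either:
  - Splits a nonterminal into two (n-1 such steps)
  - Converts a nonterminal to terminal (n such steps)
Total = (n-1) + n = 2n - 1
= 2(7) - 1
= 14 - 1
= 13

13


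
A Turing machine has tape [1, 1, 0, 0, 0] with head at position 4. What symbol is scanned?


Tape: [1, 1, 0, 0, 0]
Positions: 0 1 2 3 4
Values:    1 1 0 0 0
Head at position 4
tape[4] = 0

0


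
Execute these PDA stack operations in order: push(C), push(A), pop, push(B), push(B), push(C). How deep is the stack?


Tracing stack operations:
  push(C) -> stack = [C], depth=1
  push(A) -> stack = [C,A], depth=2
  pop -> removed A, stack = [C], depth=1
  push(B) -> stack = [C,B], depth=2
  push(B) -> stack = [C,B,B], depth=3
  push(C) -> stack = [C,B,B,C], depth=4
Final depth = 4

4


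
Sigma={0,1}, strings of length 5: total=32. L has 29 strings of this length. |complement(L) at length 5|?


Alphabet: {0,1}
String length: 5
Total strings of length 5 = 2^5 = 32
Strings in L = 29
Complement = total - |L|
= 32 - 29
= 3

3


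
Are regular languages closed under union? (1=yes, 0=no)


Regular languages are closed under all standard operations:
- Union: Yes (product construction)
- Intersection: Yes (product construction)
- Complement: Yes (swap accept/reject)
- Concatenation: Yes (NFA construction)
Operation: union -> Closed

1


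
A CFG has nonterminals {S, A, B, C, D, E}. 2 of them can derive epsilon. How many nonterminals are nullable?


Nonterminals: {S, A, B, C, D, E}
A nonterminal is nullable if it can derive epsilon
Counting nullable nonterminals: 2
Total nullable = 2

2


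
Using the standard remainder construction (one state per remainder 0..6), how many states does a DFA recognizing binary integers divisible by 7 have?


Divisibility by 7 is tracked via the remainder mod 7: 0, 1, ..., 6
The construction assigns one state to each remainder
Number of remainders = 7

7


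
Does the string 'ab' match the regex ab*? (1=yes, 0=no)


Pattern: ab*
String: 'ab'
Pattern requires: exactly one 'a' followed by zero or more 'b's
First char is 'a' -> OK
Rest 'b': all b's? Yes
Result: 1

1


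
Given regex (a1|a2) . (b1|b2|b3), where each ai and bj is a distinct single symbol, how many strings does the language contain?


First group: 2 alternatives
Second group: 3 alternatives
Concatenation: each choice from group 1 pairs with each from group 2
Total = 2 x 3 = 6

6


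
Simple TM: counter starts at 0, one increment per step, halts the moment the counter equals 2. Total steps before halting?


Counter starts at 0. Counting sequence:
  Step 1: counter = 1
  Step 2: counter = 2
Counter reached 2 -> halt
Total steps = 2

2


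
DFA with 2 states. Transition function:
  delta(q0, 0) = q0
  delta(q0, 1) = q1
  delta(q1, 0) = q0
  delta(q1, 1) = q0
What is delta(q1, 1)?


Looking up transition function:
delta(q1, 1) in the table
Row: q1, Column: 1
Result: q0

q0


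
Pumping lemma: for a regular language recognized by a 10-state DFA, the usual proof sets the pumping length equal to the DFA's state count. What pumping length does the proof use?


Pumping lemma for regular languages (standard proof):
Take p = |Q|, the number of DFA states.
Any string of length >= |Q| passes through |Q|+1 states while reading its first |Q| symbols,
so by pigeonhole some state repeats, giving the loop that can be pumped.
Here |Q| = 10
Therefore the proof uses p = 10

10


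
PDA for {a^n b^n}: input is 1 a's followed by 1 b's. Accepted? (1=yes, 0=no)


Language requires equal numbers of a's and b's
PDA pushes for each 'a', pops for each 'b'
Number of a's = 1
Number of b's = 1
1 == 1 -> Accept

1


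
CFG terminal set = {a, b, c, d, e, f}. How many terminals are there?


Terminal symbols: a, b, c, d, e, f
Counting each: a (#1), b (#2), c (#3), d (#4), e (#5), f (#6)
Total = 6

6


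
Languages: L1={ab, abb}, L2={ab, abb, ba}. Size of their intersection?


L1 = {ab, abb}
L2 = {ab, abb, ba}
Checking each string in L1 against L2:
  'ab': in L2? Yes
  'abb': in L2? Yes
Intersection = {ab, abb}
|L1 ∩ L2| = 2

2


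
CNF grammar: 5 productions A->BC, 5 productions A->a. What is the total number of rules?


CNF allows two rule forms:
  A -> BC (binary): 5 rules
  A -> a (terminal): 5 rules
Total = 5 + 5 = 10

10


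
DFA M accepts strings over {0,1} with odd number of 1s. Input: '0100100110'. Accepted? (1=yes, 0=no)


DFA has 2 states: q_even (start, accept=no) and q_odd
Processing string '0100100110' character by character:
  Position 0: read '0', 1-count=0 -> q_even (no change)
  Position 1: read '1', 1-count=1 -> q_odd
  Position 2: read '0', 1-count=1 -> q_odd (no change)
  Position 3: read '0', 1-count=1 -> q_odd (no change)
  Position 4: read '1', 1-count=2 -> q_even
  Position 5: read '0', 1-count=2 -> q_even (no change)
  Position 6: read '0', 1-count=2 -> q_even (no change)
  Position 7: read '1', 1-count=3 -> q_odd
  Position 8: read '1', 1-count=4 -> q_even
  Position 9: read '0', 1-count=4 -> q_even (no change)
Final state: q_even, total 1s = 4 (even); the DFA requires an odd count -> reject

0


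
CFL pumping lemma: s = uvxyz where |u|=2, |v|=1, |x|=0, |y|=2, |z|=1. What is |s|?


|s| = |u| + |v| + |x| + |y| + |z|
= 2 + 1 + 0 + 2 + 1
= 3 + 0 + 3
= 3 + 3
= 6

6


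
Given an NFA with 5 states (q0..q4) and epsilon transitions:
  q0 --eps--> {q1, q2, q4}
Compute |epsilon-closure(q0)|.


Starting from q0
Initialize closure = {q0}
Follow epsilon from q0 -> add q1
Follow epsilon from q0 -> add q2
Follow epsilon from q0 -> add q4
Final closure: {q0, q1, q2, q4}
Size = 4

4


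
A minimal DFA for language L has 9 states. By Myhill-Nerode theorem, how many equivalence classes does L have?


Myhill-Nerode theorem:
Number of equivalence classes = number of states in minimal DFA
Minimal DFA states = 9
Therefore equivalence classes = 9

9


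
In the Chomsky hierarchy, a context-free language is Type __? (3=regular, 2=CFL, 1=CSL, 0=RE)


Chomsky hierarchy levels:
  Type 3: Regular (DFA/NFA/regex)
  Type 2: Context-free (PDA)
  Type 1: Context-sensitive
  Type 0: Recursively enumerable (TM)
'context-free' corresponds to Type 2

2


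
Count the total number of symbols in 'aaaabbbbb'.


String: 'aaaabbbbb'
Counting characters:
  'a' appears 4 time(s)
  'b' appears 5 time(s)
Total length = 4 + 5 = 9

9


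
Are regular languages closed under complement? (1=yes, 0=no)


Regular languages are closed under:
- Union (DFA product construction)
- Intersection (DFA product construction)
- Complement (swap accept/reject states)
- Concatenation (NFA construction)
- Kleene star (NFA construction)
complement is in this list
Therefore: closed

1


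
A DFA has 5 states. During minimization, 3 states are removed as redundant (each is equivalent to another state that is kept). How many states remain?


Original DFA: 5 states
Redundant states removed: 3
Minimized states = original - removed
= 5 - 3
= 2

2


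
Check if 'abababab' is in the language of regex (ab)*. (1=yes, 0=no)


Pattern: (ab)*
String: 'abababab'
Pattern requires: zero or more repetitions of 'ab'
Pairs: ['ab', 'ab', 'ab', 'ab']
All pairs are 'ab'? Yes
Result: 1

1


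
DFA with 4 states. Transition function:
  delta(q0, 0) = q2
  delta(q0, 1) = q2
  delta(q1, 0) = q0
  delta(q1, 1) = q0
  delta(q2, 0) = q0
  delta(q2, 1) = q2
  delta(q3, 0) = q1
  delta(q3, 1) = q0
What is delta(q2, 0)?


Looking up transition function:
delta(q2, 0) in the table
Row: q2, Column: 0
Result: q0

q0


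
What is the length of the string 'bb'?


String: 'bb'
Counting characters:
  'b' appears 2 time(s)
Total length = 0 + 2 = 2

2


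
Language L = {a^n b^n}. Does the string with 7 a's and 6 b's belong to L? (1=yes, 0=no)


Language requires equal numbers of a's and b's
PDA pushes for each 'a', pops for each 'b'
Number of a's = 7
Number of b's = 6
7 != 6 -> Reject

0


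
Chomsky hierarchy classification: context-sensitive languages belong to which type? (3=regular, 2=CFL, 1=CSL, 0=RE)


Chomsky hierarchy levels:
  Type 3: Regular (DFA/NFA/regex)
  Type 2: Context-free (PDA)
  Type 1: Context-sensitive
  Type 0: Recursively enumerable (TM)
'context-sensitive' corresponds to Type 1

1


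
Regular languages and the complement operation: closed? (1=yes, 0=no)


Regular languages are closed under all standard operations:
- Union: Yes (product construction)
- Intersection: Yes (product construction)
- Complement: Yes (swap accept/reject)
- Concatenation: Yes (NFA construction)
Operation: complement -> Closed

1


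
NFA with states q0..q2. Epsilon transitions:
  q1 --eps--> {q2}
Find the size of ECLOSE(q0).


Starting from q0
Initialize closure = {q0}
q0 has no outgoing epsilon transitions -> nothing to add
Final closure: {q0}
Size = 1

1


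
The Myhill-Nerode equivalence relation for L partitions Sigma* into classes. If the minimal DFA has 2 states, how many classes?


Myhill-Nerode theorem:
Number of equivalence classes = number of states in minimal DFA
Minimal DFA states = 2
Therefore equivalence classes = 2

2


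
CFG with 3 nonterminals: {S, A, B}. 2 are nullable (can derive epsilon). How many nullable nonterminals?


Nonterminals: {S, A, B}
A nonterminal is nullable if it can derive epsilon
Counting nullable nonterminals: 2
Total nullable = 2

2


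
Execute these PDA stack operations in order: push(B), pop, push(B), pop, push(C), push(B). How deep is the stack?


Tracing stack operations:
  push(B) -> stack = [B], depth=1
  pop -> removed B, stack = [], depth=0
  push(B) -> stack = [B], depth=1
  pop -> removed B, stack = [], depth=0
  push(C) -> stack = [C], depth=1
  push(B) -> stack = [C,B], depth=2
Final depth = 2

2


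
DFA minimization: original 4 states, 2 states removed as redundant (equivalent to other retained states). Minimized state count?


Original DFA: 4 states
Redundant states removed: 2
Minimized states = original - removed
= 4 - 2
= 2

2


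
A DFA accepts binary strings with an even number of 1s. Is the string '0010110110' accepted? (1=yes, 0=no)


DFA has 2 states: q_even (start, accept=yes) and q_odd
Processing string '0010110110' character by character:
  Position 0: read '0', 1-count=0 -> q_even (no change)
  Position 1: read '0', 1-count=0 -> q_even (no change)
  Position 2: read '1', 1-count=1 -> q_odd
  Position 3: read '0', 1-count=1 -> q_odd (no change)
  Position 4: read '1', 1-count=2 -> q_even
  Position 5: read '1', 1-count=3 -> q_odd
  Position 6: read '0', 1-count=3 -> q_odd (no change)
  Position 7: read '1', 1-count=4 -> q_even
  Position 8: read '1', 1-count=5 -> q_odd
  Position 9: read '0', 1-count=5 -> q_odd (no change)
Final state: q_odd, total 1s = 5 (odd); the DFA requires an even count -> reject

0


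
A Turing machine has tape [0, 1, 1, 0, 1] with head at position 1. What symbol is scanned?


Tape: [0, 1, 1, 0, 1]
Positions: 0 1 2 3 4
Values:    0 1 1 0 1
Head at position 1
tape[1] = 1

1


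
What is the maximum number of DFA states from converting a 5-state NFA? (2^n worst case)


NFA has 5 states
Subset construction: each DFA state = subset of NFA states
Maximum subsets = 2^5
2^5 = 32

32


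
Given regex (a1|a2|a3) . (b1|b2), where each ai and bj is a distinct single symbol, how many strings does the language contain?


First group: 3 alternatives
Second group: 2 alternatives
Concatenation: each choice from group 1 pairs with each from group 2
Total = 3 x 2 = 6

6


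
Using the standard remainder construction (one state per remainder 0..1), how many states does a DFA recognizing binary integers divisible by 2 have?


Divisibility by 2 is tracked via the remainder mod 2: 0, 1, ..., 1
The construction assigns one state to each remainder
Number of remainders = 2

2


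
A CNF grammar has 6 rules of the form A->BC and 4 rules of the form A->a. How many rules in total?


CNF allows two rule forms:
  A -> BC (binary): 6 rules
  A -> a (terminal): 4 rules
Total = 6 + 4 = 10

10


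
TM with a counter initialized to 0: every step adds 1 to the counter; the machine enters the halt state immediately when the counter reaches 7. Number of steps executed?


Counter starts at 0. Counting sequence:
  Step 1: counter = 1
  Step 2: counter = 2
  Step 3: counter = 3
  Step 4: counter = 4
  Step 5: counter = 5
  Step 6: counter = 6
  Step 7: counter = 7
Counter reached 7 -> halt
Total steps = 7

7


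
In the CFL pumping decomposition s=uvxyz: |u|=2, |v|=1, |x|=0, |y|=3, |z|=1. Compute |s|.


|s| = |u| + |v| + |x| + |y| + |z|
= 2 + 1 + 0 + 3 + 1
= 3 + 0 + 4
= 3 + 4
= 7

7


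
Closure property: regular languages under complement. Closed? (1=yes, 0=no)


Regular languages are closed under:
- Union (DFA product construction)
- Intersection (DFA product construction)
- Complement (swap accept/reject states)
- Concatenation (NFA construction)
- Kleene star (NFA construction)
complement is in this list
Therefore: closed

1


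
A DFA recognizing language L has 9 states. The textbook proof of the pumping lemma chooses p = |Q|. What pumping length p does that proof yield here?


Pumping lemma for regular languages (standard proof):
Take p = |Q|, the number of DFA states.
Any string of length >= |Q| passes through |Q|+1 states while reading its first |Q| symbols,
so by pigeonhole some state repeats, giving the loop that can be pumped.
Here |Q| = 9
Therefore the proof uses p = 9

9


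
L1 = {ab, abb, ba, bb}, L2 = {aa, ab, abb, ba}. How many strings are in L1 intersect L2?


L1 = {ab, abb, ba, bb}
L2 = {aa, ab, abb, ba}
Checking each string in L1 against L2:
  'ab': in L2? Yes
  'abb': in L2? Yes
  'ba': in L2? Yes
  'bb': in L2? No
Intersection = {ab, abb, ba}
|L1 ∩ L2| = 3

3


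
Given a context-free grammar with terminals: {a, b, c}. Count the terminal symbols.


Terminal symbols: a, b, c
Counting each: a (#1), b (#2), c (#3)
Total = 3

3


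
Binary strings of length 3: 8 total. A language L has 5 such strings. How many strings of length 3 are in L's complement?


Alphabet: {0,1}
String length: 3
Total strings of length 3 = 2^3 = 8
Strings in L = 5
Complement = total - |L|
= 8 - 5
= 3

3


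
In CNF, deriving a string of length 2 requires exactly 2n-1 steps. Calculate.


Chomsky Normal Form derivation:
String length n = 2
Each step either:
  - Splits a nonterminal into two (n-1 such steps)
  - Converts a nonterminal to terminal (n such steps)
Total = (n-1) + n = 2n - 1
= 2(2) - 1
= 4 - 1
= 3

3


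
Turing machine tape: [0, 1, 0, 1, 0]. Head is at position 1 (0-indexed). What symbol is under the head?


Tape: [0, 1, 0, 1, 0]
Positions: 0 1 2 3 4
Values:    0 1 0 1 0
Head at position 1
tape[1] = 1

1


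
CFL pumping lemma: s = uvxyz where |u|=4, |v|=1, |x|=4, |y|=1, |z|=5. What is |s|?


|s| = |u| + |v| + |x| + |y| + |z|
= 4 + 1 + 4 + 1 + 5
= 5 + 4 + 6
= 9 + 6
= 15

15


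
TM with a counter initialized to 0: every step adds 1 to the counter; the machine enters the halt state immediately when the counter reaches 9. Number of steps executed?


Counter starts at 0. Counting sequence:
  Step 1: counter = 1
  Step 2: counter = 2
  Step 3: counter = 3
  Step 4: counter = 4
  Step 5: counter = 5
  Step 6: counter = 6
  ...
  Step 9: counter = 9
Counter reached 9 -> halt
Total steps = 9

9


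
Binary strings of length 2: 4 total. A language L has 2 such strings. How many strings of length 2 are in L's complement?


Alphabet: {0,1}
String length: 2
Total strings of length 2 = 2^2 = 4
Strings in L = 2
Complement = total - |L|
= 4 - 2
= 2

2


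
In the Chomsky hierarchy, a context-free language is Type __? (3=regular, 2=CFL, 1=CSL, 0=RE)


Chomsky hierarchy levels:
  Type 3: Regular (DFA/NFA/regex)
  Type 2: Context-free (PDA)
  Type 1: Context-sensitive
  Type 0: Recursively enumerable (TM)
'context-free' corresponds to Type 2

2


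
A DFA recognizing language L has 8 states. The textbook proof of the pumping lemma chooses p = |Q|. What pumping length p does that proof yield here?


Pumping lemma for regular languages (standard proof):
Take p = |Q|, the number of DFA states.
Any string of length >= |Q| passes through |Q|+1 states while reading its first |Q| symbols,
so by pigeonhole some state repeats, giving the loop that can be pumped.
Here |Q| = 8
Therefore the proof uses p = 8

8


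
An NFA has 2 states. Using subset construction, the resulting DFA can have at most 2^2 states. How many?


NFA has 2 states
Subset construction: each DFA state = subset of NFA states
Maximum subsets = 2^2
2^2 = 4

4


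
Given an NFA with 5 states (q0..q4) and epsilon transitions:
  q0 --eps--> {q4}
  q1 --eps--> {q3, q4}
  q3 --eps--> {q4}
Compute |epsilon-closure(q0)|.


Starting from q0
Initialize closure = {q0}
Follow epsilon from q0 -> add q4
Final closure: {q0, q4}
Size = 2

2


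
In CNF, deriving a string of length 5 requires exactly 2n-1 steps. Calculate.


Chomsky Normal Form derivation:
String length n = 5
Each step either:
  - Splits a nonterminal into two (n-1 such steps)
  - Converts a nonterminal to terminal (n such steps)
Total = (n-1) + n = 2n - 1
= 2(5) - 1
= 10 - 1
= 9

9


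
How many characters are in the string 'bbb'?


String: 'bbb'
Counting characters:
  'b' appears 3 time(s)
Total length = 0 + 3 = 3

3


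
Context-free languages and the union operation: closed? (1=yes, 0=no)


CFL closure properties:
  Closed under: union, concatenation, Kleene star
  NOT closed under: intersection, complement
Operation 'union' is in closed list -> Yes (closed)

1


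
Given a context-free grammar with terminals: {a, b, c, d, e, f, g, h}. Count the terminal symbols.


Terminal symbols: a, b, c, d, e, f, g, h
Counting each: a (#1), b (#2), c (#3), d (#4), e (#5), f (#6), g (#7), h (#8)
Total = 8

8


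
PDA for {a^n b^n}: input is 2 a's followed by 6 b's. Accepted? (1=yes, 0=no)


Language requires equal numbers of a's and b's
PDA pushes for each 'a', pops for each 'b'
Number of a's = 2
Number of b's = 6
2 != 6 -> Reject

0


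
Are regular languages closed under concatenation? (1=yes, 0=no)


Regular languages are closed under:
- Union (DFA product construction)
- Intersection (DFA product construction)
- Complement (swap accept/reject states)
- Concatenation (NFA construction)
- Kleene star (NFA construction)
concatenation is in this list
Therefore: closed

1


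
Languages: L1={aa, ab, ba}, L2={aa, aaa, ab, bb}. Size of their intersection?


L1 = {aa, ab, ba}
L2 = {aa, aaa, ab, bb}
Checking each string in L1 against L2:
  'aa': in L2? Yes
  'ab': in L2? Yes
  'ba': in L2? No
Intersection = {aa, ab}
|L1 ∩ L2| = 2

2


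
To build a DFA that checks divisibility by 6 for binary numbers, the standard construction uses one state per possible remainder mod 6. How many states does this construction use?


Divisibility by 6 is tracked via the remainder mod 6: 0, 1, ..., 5
The construction assigns one state to each remainder
Number of remainders = 6

6


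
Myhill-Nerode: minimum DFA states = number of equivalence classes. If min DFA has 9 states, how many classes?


Myhill-Nerode theorem:
Number of equivalence classes = number of states in minimal DFA
Minimal DFA states = 9
Therefore equivalence classes = 9

9


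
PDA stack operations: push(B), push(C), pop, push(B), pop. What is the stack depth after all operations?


Tracing stack operations:
  push(B) -> stack = [B], depth=1
  push(C) -> stack = [B,C], depth=2
  pop -> removed C, stack = [B], depth=1
  push(B) -> stack = [B,B], depth=2
  pop -> removed B, stack = [B], depth=1
Final depth = 1

1


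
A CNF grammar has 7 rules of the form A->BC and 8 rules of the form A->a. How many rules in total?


CNF allows two rule forms:
  A -> BC (binary): 7 rules
  A -> a (terminal): 8 rules
Total = 7 + 8 = 15

15


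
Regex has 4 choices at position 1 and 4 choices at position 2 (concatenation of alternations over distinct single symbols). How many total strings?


First group: 4 alternatives
Second group: 4 alternatives
Concatenation: each choice from group 1 pairs with each from group 2
Total = 4 x 4 = 16

16


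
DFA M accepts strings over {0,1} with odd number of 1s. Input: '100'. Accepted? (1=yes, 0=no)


DFA has 2 states: q_even (start, accept=no) and q_odd
Processing string '100' character by character:
  Position 0: read '1', 1-count=1 -> q_odd
  Position 1: read '0', 1-count=1 -> q_odd (no change)
  Position 2: read '0', 1-count=1 -> q_odd (no change)
Final state: q_odd, total 1s = 1 (odd); the DFA requires an odd count -> accept

1


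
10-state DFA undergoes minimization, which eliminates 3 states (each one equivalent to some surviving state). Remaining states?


Original DFA: 10 states
Redundant states removed: 3
Minimized states = original - removed
= 10 - 3
= 7

7


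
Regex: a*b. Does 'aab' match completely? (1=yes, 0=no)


Pattern: a*b
String: 'aab'
Pattern requires: zero or more 'a's followed by exactly one 'b'
Found 2 leading 'a's
Remaining: 'b'
Remaining is exactly 'b' -> match
Result: 1

1


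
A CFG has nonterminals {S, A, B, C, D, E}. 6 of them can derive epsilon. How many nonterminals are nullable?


Nonterminals: {S, A, B, C, D, E}
A nonterminal is nullable if it can derive epsilon
Counting nullable nonterminals: 6
Total nullable = 6

6


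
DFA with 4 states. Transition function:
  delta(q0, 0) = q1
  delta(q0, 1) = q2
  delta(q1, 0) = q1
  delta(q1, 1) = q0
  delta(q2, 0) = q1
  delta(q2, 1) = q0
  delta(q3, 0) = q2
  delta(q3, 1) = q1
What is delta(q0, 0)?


Looking up transition function:
delta(q0, 0) in the table
Row: q0, Column: 0
Result: q1

q1


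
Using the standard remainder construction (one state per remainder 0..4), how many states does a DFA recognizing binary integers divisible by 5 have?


Divisibility by 5 is tracked via the remainder mod 5: 0, 1, ..., 4
The construction assigns one state to each remainder
Number of remainders = 5

5


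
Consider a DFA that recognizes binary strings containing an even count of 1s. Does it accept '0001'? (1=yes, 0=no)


DFA has 2 states: q_even (start, accept=yes) and q_odd
Processing string '0001' character by character:
  Position 0: read '0', 1-count=0 -> q_even (no change)
  Position 1: read '0', 1-count=0 -> q_even (no change)
  Position 2: read '0', 1-count=0 -> q_even (no change)
  Position 3: read '1', 1-count=1 -> q_odd
Final state: q_odd, total 1s = 1 (odd); the DFA requires an even count -> reject

0


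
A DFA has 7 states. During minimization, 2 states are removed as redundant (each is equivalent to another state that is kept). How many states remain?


Original DFA: 7 states
Redundant states removed: 2
Minimized states = original - removed
= 7 - 2
= 5

5


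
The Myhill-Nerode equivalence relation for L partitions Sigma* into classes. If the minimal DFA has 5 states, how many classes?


Myhill-Nerode theorem:
Number of equivalence classes = number of states in minimal DFA
Minimal DFA states = 5
Therefore equivalence classes = 5

5


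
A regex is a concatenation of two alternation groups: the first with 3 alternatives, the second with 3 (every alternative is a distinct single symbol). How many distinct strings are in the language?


First group: 3 alternatives
Second group: 3 alternatives
Concatenation: each choice from group 1 pairs with each from group 2
Total = 3 x 3 = 9

9


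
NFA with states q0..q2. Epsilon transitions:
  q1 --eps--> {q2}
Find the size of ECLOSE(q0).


Starting from q0
Initialize closure = {q0}
q0 has no outgoing epsilon transitions -> nothing to add
Final closure: {q0}
Size = 1

1


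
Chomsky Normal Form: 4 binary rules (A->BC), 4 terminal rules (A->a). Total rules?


CNF allows two rule forms:
  A -> BC (binary): 4 rules
  A -> a (terminal): 4 rules
Total = 4 + 4 = 8

8


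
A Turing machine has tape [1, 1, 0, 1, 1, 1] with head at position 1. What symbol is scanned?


Tape: [1, 1, 0, 1, 1, 1]
Positions: 0 1 2 3 4 5
Values:    1 1 0 1 1 1
Head at position 1
tape[1] = 1

1


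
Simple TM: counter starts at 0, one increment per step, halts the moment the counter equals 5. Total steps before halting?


Counter starts at 0. Counting sequence:
  Step 1: counter = 1
  Step 2: counter = 2
  Step 3: counter = 3
  Step 4: counter = 4
  Step 5: counter = 5
Counter reached 5 -> halt
Total steps = 5

5


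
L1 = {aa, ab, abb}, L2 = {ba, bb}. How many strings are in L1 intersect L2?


L1 = {aa, ab, abb}
L2 = {ba, bb}
Checking each string in L1 against L2:
  'aa': in L2? No
  'ab': in L2? No
  'abb': in L2? No
Intersection = {}
|L1 ∩ L2| = 0

0


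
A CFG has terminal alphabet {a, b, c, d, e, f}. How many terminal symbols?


Terminal symbols: a, b, c, d, e, f
Counting each: a (#1), b (#2), c (#3), d (#4), e (#5), f (#6)
Total = 6

6


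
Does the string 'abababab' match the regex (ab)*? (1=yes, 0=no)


Pattern: (ab)*
String: 'abababab'
Pattern requires: zero or more repetitions of 'ab'
Pairs: ['ab', 'ab', 'ab', 'ab']
All pairs are 'ab'? Yes
Result: 1

1


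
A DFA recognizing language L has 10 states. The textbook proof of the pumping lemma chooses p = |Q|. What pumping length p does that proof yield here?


Pumping lemma for regular languages (standard proof):
Take p = |Q|, the number of DFA states.
Any string of length >= |Q| passes through |Q|+1 states while reading its first |Q| symbols,
so by pigeonhole some state repeats, giving the loop that can be pumped.
Here |Q| = 10
Therefore the proof uses p = 10

10


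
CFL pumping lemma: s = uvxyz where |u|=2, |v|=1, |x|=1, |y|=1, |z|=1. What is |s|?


|s| = |u| + |v| + |x| + |y| + |z|
= 2 + 1 + 1 + 1 + 1
= 3 + 1 + 2
= 4 + 2
= 6

6


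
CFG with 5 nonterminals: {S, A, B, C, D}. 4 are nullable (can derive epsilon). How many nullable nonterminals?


Nonterminals: {S, A, B, C, D}
A nonterminal is nullable if it can derive epsilon
Counting nullable nonterminals: 4
Total nullable = 4

4


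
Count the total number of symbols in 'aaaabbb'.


String: 'aaaabbb'
Counting characters:
  'a' appears 4 time(s)
  'b' appears 3 time(s)
Total length = 4 + 3 = 7

7


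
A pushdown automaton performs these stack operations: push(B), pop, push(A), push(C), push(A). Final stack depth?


Tracing stack operations:
  push(B) -> stack = [B], depth=1
  pop -> removed B, stack = [], depth=0
  push(A) -> stack = [A], depth=1
  push(C) -> stack = [A,C], depth=2
  push(A) -> stack = [A,C,A], depth=3
Final depth = 3

3


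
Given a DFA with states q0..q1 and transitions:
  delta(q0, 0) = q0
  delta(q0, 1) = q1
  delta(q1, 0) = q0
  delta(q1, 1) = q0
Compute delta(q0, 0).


Looking up transition function:
delta(q0, 0) in the table
Row: q0, Column: 0
Result: q0

q0


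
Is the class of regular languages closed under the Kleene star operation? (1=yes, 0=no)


Regular languages are closed under:
- Union (DFA product construction)
- Intersection (DFA product construction)
- Complement (swap accept/reject states)
- Concatenation (NFA construction)
- Kleene star (NFA construction)
Kleene star is in this list
Therefore: closed

1


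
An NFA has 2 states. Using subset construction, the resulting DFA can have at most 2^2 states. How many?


NFA has 2 states
Subset construction: each DFA state = subset of NFA states
Maximum subsets = 2^2
2^2 = 4

4


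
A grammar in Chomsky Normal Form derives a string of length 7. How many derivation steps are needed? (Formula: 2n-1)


Chomsky Normal Form derivation:
String length n = 7
Each step either:
  - Splits a nonterminal into two (n-1 such steps)
  - Converts a nonterminal to terminal (n such steps)
Total = (n-1) + n = 2n - 1
= 2(7) - 1
= 14 - 1
= 13

13


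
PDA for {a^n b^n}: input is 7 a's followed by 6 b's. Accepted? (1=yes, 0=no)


Language requires equal numbers of a's and b's
PDA pushes for each 'a', pops for each 'b'
Number of a's = 7
Number of b's = 6
7 != 6 -> Reject

0


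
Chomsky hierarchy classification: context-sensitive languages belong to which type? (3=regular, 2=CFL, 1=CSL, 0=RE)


Chomsky hierarchy levels:
  Type 3: Regular (DFA/NFA/regex)
  Type 2: Context-free (PDA)
  Type 1: Context-sensitive
  Type 0: Recursively enumerable (TM)
'context-sensitive' corresponds to Type 1

1


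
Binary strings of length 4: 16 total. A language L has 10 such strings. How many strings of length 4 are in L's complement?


Alphabet: {0,1}
String length: 4
Total strings of length 4 = 2^4 = 16
Strings in L = 10
Complement = total - |L|
= 16 - 10
= 6

6


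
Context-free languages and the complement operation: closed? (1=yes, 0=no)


CFL closure properties:
  Closed under: union, concatenation, Kleene star
  NOT closed under: intersection, complement
Operation 'complement' is in not-closed list -> No (not closed)

0


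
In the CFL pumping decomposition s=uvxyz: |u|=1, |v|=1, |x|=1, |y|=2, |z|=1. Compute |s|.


|s| = |u| + |v| + |x| + |y| + |z|
= 1 + 1 + 1 + 2 + 1
= 2 + 1 + 3
= 3 + 3
= 6

6


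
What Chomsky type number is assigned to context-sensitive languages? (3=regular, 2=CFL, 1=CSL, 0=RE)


Chomsky hierarchy levels:
  Type 3: Regular (DFA/NFA/regex)
  Type 2: Context-free (PDA)
  Type 1: Context-sensitive
  Type 0: Recursively enumerable (TM)
'context-sensitive' corresponds to Type 1

1


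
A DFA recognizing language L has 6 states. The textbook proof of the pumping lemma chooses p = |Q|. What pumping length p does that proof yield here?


Pumping lemma for regular languages (standard proof):
Take p = |Q|, the number of DFA states.
Any string of length >= |Q| passes through |Q|+1 states while reading its first |Q| symbols,
so by pigeonhole some state repeats, giving the loop that can be pumped.
Here |Q| = 6
Therefore the proof uses p = 6

6


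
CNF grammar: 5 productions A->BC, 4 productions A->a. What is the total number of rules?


CNF allows two rule forms:
  A -> BC (binary): 5 rules
  A -> a (terminal): 4 rules
Total = 5 + 4 = 9

9


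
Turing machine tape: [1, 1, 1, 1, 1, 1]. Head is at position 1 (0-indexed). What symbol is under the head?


Tape: [1, 1, 1, 1, 1, 1]
Positions: 0 1 2 3 4 5
Values:    1 1 1 1 1 1
Head at position 1
tape[1] = 1

1


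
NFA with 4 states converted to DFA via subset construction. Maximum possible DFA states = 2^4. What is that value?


NFA has 4 states
Subset construction: each DFA state = subset of NFA states
Maximum subsets = 2^4
2^4 = 16

16


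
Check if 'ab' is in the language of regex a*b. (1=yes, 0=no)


Pattern: a*b
String: 'ab'
Pattern requires: zero or more 'a's followed by exactly one 'b'
Found 1 leading 'a's
Remaining: 'b'
Remaining is exactly 'b' -> match
Result: 1

1


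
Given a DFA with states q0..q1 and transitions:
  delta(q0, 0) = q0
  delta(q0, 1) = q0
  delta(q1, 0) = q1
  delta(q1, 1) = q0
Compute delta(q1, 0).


Looking up transition function:
delta(q1, 0) in the table
Row: q1, Column: 0
Result: q1

q1


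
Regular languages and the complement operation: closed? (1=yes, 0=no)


Regular languages are closed under all standard operations:
- Union: Yes (product construction)
- Intersection: Yes (product construction)
- Complement: Yes (swap accept/reject)
- Concatenation: Yes (NFA construction)
Operation: complement -> Closed

1


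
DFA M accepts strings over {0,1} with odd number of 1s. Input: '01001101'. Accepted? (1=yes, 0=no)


DFA has 2 states: q_even (start, accept=no) and q_odd
Processing string '01001101' character by character:
  Position 0: read '0', 1-count=0 -> q_even (no change)
  Position 1: read '1', 1-count=1 -> q_odd
  Position 2: read '0', 1-count=1 -> q_odd (no change)
  Position 3: read '0', 1-count=1 -> q_odd (no change)
  Position 4: read '1', 1-count=2 -> q_even
  Position 5: read '1', 1-count=3 -> q_odd
  Position 6: read '0', 1-count=3 -> q_odd (no change)
  Position 7: read '1', 1-count=4 -> q_even
Final state: q_even, total 1s = 4 (even); the DFA requires an odd count -> reject

0


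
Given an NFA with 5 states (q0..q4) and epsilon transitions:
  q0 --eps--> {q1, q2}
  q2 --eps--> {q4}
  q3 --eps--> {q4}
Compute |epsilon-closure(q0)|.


Starting from q0
Initialize closure = {q0}
Follow epsilon from q0 -> add q1
Follow epsilon from q0 -> add q2
Follow epsilon from q2 -> add q4
Final closure: {q0, q1, q2, q4}
Size = 4

4


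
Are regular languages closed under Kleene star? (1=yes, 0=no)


Regular languages are closed under:
- Union (DFA product construction)
- Intersection (DFA product construction)
- Complement (swap accept/reject states)
- Concatenation (NFA construction)
- Kleene star (NFA construction)
Kleene star is in this list
Therefore: closed

1


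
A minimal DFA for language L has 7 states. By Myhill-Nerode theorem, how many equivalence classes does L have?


Myhill-Nerode theorem:
Number of equivalence classes = number of states in minimal DFA
Minimal DFA states = 7
Therefore equivalence classes = 7

7


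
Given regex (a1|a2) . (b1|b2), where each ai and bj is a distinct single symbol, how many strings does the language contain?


First group: 2 alternatives
Second group: 2 alternatives
Concatenation: each choice from group 1 pairs with each from group 2
Total = 2 x 2 = 4

4


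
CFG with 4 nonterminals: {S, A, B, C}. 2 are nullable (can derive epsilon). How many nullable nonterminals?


Nonterminals: {S, A, B, C}
A nonterminal is nullable if it can derive epsilon
Counting nullable nonterminals: 2
Total nullable = 2

2


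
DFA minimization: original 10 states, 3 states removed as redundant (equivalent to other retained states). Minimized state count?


Original DFA: 10 states
Redundant states removed: 3
Minimized states = original - removed
= 10 - 3
= 7

7
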